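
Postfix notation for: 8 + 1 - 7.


Left to right (same or higher precedence on left)
Postfix: 8 1 + 7 -


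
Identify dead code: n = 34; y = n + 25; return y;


n is read by y's definition; y is returned
No dead code


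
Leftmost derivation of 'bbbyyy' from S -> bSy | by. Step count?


Derivation: S => bSy => bbSyy => bbbyyy
Steps: 3


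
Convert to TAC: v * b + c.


Break into single-operator statements:
t1 = v * b
t2 = t1 + c


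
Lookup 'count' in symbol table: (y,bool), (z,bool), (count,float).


Lookup 'count' → type float


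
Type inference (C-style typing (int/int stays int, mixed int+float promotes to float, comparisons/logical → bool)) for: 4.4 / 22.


Operand types: float / int
Rule: mixed int/float promotes to float; int/int stays int
Result type: float


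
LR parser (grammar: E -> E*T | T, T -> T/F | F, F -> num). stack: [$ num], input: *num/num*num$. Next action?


'num' on top is the handle for F -> num
Action: reduce (F -> num)


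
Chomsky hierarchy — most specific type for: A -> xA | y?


Right-linear: every RHS is a terminal or a terminal followed by one nonterminal
Classification: Type 3 (Regular)


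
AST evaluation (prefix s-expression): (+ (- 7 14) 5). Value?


Evaluate inner: (- 7 14) = -7
Evaluate root: (+ -7 5) = -2
Result: -2


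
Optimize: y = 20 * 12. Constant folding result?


20 * 12 = 240 at compile time
Optimized: y = 240


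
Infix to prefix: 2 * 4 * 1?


left-to-right (same/higher precedence on left): tree is (* (* 2 4) 1)
Prefix: * * 2 4 1


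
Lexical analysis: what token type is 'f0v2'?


Pattern: letter/underscore followed by alphanumerics, not a keyword
Type: IDENTIFIER


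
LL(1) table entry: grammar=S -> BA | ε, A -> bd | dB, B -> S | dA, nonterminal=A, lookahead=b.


For [A, b]: 'b' ∈ FIRST(bd)
Entry: A -> bd


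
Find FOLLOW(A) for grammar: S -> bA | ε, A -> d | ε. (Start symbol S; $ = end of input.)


$ ∈ FOLLOW(S). For each A -> αBβ: add FIRST(β)\{ε} to FOLLOW(B); if β nullable, add FOLLOW(A).
FOLLOW(A) = {$}


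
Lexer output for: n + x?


Scan left to right, longest-match per lexeme
Tokens: ID(n), OP(+), ID(x)


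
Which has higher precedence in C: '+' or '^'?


'+' is additive (level 9); '^' is bitwise XOR (level 4)
Higher level binds tighter
'+' has higher precedence than '^'


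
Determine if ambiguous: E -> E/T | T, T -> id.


precedence layered via separate nonterminal T: deterministic
Unambiguous


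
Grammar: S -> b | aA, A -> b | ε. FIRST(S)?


Per alternative of S: FIRST(b) = {b}; FIRST(aA) = {a}
FIRST(S) = {a, b}


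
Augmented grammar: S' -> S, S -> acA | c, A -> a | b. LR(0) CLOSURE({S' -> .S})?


Start: S' -> .S
For each item with dot before a nonterminal B, add B -> .γ for every B-production
Closure: [S' -> .S, S -> .acA, S -> .c]


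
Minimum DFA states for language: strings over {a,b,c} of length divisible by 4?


Track length mod 4: states 0..3, accept at 0
Minimal DFA: 4 states


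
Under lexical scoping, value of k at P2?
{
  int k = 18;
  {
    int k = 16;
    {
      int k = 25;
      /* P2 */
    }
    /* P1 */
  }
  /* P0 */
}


k declared in the same block as P2
k = 25


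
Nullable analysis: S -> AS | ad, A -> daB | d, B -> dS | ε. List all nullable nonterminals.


A nonterminal is nullable iff some alternative derives ε (directly, or every symbol in it is nullable)
Nullable: {B}


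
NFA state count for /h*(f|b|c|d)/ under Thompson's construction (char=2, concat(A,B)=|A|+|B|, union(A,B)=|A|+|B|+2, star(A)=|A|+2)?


Syntax tree has 5 char leaf(s), 3 union(s), 1 star(s)
chars contribute 5×2 = 10; each union adds +2; each star adds +2
Total: 10 + 6 + 2 = 18 states


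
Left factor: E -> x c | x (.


Common prefix: 'x'
Factored: E -> x E', E' -> c | (


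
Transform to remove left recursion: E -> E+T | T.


Left-recursive alternatives: E+T; non-recursive: T
Introduce E': E -> TE', E' -> +TE' | ε


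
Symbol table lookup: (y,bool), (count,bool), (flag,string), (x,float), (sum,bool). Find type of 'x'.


Lookup 'x' → type float


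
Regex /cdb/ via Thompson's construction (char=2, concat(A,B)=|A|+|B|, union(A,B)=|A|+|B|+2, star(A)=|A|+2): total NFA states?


Syntax tree has 3 char leaf(s), 0 union(s), 0 star(s)
chars contribute 3×2 = 6; each union adds +2; each star adds +2
Total: 6 + 0 + 0 = 6 states


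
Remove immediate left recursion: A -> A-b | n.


Left-recursive alternatives: A-b; non-recursive: n
Introduce A': A -> nA', A' -> -bA' | ε


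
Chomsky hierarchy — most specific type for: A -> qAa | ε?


Single nonterminal LHS, but q^n a^n is not regular
Classification: Type 2 (Context-Free)


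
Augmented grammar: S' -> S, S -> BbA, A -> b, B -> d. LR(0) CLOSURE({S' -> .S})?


Start: S' -> .S
For each item with dot before a nonterminal B, add B -> .γ for every B-production
Closure: [S' -> .S, S -> .BbA, B -> .d]


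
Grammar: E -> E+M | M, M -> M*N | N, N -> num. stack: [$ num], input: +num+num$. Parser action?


'num' on top is the handle for N -> num
Action: reduce (N -> num)


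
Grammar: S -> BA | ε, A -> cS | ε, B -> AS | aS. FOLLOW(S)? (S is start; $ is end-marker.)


$ ∈ FOLLOW(S). For each A -> αBβ: add FIRST(β)\{ε} to FOLLOW(B); if β nullable, add FOLLOW(A).
FOLLOW(S) = {$, a, c}


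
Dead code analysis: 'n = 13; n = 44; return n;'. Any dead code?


first assignment to n is overwritten before any read
Dead: 'n = 13'


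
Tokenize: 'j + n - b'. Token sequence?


Scan left to right, longest-match per lexeme
Tokens: ID(j), OP(+), ID(n), OP(-), ID(b)


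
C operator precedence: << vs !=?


'<<' is shift (level 8); '!=' is equality (level 6)
Higher level binds tighter
'<<' has higher precedence than '!='


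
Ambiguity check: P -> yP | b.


right-linear, alternatives start with distinct terminals 'y' vs 'b': unique leftmost derivation
Unambiguous


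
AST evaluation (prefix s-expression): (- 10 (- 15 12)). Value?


Evaluate inner: (- 15 12) = 3
Evaluate root: (- 10 3) = 7
Result: 7


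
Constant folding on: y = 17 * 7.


17 * 7 = 119 at compile time
Optimized: y = 119


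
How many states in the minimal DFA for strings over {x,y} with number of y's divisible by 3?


Track (count of y) mod 3: states 0..2, accept at 0
Minimal DFA: 3 states


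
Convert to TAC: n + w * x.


Break into single-operator statements:
t1 = w * x
t2 = n + t1


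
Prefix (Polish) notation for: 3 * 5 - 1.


left-to-right (same/higher precedence on left): tree is (- (* 3 5) 1)
Prefix: - * 3 5 1


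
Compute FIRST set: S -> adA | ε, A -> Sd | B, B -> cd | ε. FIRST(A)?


Per alternative of A: FIRST(Sd) = {a, d}; FIRST(B) = {c, ε}
FIRST(A) = {a, c, d, ε}


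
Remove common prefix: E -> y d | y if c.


Common prefix: 'y'
Factored: E -> y E', E' -> d | if c


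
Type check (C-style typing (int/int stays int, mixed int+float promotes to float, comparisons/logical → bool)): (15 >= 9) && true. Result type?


Operand types: bool && bool
Rule: logical operators take bool operands and yield bool
Result type: bool


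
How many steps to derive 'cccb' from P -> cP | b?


Derivation: P => cP => ccP => cccP => cccb
Steps: 4


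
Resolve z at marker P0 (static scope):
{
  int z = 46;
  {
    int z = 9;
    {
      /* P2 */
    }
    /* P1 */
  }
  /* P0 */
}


z declared in the same block as P0
z = 46


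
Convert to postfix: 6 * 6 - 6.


Left to right (same or higher precedence on left)
Postfix: 6 6 * 6 -


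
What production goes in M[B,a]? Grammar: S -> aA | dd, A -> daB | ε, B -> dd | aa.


For [B, a]: 'a' ∈ FIRST(aa)
Entry: B -> aa


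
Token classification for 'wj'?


Pattern: letter/underscore followed by alphanumerics, not a keyword
Type: IDENTIFIER


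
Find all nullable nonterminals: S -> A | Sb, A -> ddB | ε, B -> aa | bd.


A nonterminal is nullable iff some alternative derives ε (directly, or every symbol in it is nullable)
Nullable: {A, S}


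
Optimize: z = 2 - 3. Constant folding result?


2 - 3 = -1 at compile time
Optimized: z = -1


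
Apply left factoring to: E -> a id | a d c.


Common prefix: 'a'
Factored: E -> a E', E' -> id | d c


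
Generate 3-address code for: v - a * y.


Break into single-operator statements:
t1 = a * y
t2 = v - t1


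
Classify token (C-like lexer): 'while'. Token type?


Pattern: reserved word
Type: KEYWORD


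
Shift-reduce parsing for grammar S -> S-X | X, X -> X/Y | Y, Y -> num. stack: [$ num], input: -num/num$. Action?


'num' on top is the handle for Y -> num
Action: reduce (Y -> num)


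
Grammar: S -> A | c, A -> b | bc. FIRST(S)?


Per alternative of S: FIRST(A) = {b}; FIRST(c) = {c}
FIRST(S) = {b, c}


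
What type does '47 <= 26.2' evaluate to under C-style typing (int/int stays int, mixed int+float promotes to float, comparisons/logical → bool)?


Operand types: int <= float
Rule: comparison yields bool
Result type: bool


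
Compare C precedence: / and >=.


'/' is multiplicative (level 10); '>=' is relational (level 7)
Higher level binds tighter
'/' has higher precedence than '>='


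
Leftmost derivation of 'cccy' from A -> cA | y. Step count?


Derivation: A => cA => ccA => cccA => cccy
Steps: 4


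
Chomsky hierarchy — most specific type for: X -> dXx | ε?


Single nonterminal LHS, but d^n x^n is not regular
Classification: Type 2 (Context-Free)


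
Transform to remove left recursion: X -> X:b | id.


Left-recursive alternatives: X:b; non-recursive: id
Introduce X': X -> idX', X' -> :bX' | ε


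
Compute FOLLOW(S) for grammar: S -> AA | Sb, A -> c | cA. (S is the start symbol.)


$ ∈ FOLLOW(S). For each A -> αBβ: add FIRST(β)\{ε} to FOLLOW(B); if β nullable, add FOLLOW(A).
FOLLOW(S) = {$, b}


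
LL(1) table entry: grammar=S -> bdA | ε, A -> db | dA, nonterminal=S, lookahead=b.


For [S, b]: 'b' ∈ FIRST(bdA)
Entry: S -> bdA


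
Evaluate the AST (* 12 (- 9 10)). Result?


Evaluate inner: (- 9 10) = -1
Evaluate root: (* 12 -1) = -12
Result: -12


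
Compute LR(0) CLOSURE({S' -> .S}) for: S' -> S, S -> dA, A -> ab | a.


Start: S' -> .S
For each item with dot before a nonterminal B, add B -> .γ for every B-production
Closure: [S' -> .S, S -> .dA]


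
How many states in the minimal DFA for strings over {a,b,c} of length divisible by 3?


Track length mod 3: states 0..2, accept at 0
Minimal DFA: 3 states


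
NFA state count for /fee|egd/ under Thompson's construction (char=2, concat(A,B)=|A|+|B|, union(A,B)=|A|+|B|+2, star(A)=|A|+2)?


Syntax tree has 6 char leaf(s), 1 union(s), 0 star(s)
chars contribute 6×2 = 12; each union adds +2; each star adds +2
Total: 12 + 2 + 0 = 14 states


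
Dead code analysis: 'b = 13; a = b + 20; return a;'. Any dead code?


b is read by a's definition; a is returned
No dead code


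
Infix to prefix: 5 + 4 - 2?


left-to-right (same/higher precedence on left): tree is (- (+ 5 4) 2)
Prefix: - + 5 4 2


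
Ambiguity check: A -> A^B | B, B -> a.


precedence layered via separate nonterminal B: deterministic
Unambiguous


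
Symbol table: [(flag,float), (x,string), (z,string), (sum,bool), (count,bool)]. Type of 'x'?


Lookup 'x' → type string


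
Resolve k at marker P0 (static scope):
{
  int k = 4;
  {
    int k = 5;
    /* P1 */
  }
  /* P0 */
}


k declared in the same block as P0
k = 4


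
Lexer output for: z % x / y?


Scan left to right, longest-match per lexeme
Tokens: ID(z), OP(%), ID(x), OP(/), ID(y)


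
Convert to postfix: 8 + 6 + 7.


Left to right (same or higher precedence on left)
Postfix: 8 6 + 7 +


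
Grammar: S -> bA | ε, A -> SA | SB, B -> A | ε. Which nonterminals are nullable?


A nonterminal is nullable iff some alternative derives ε (directly, or every symbol in it is nullable)
Nullable: {A, B, S}


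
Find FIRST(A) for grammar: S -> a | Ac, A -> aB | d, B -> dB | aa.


Per alternative of A: FIRST(aB) = {a}; FIRST(d) = {d}
FIRST(A) = {a, d}


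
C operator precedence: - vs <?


'-' is additive (level 9); '<' is relational (level 7)
Higher level binds tighter
'-' has higher precedence than '<'


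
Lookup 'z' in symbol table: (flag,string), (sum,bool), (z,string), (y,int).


Lookup 'z' → type string


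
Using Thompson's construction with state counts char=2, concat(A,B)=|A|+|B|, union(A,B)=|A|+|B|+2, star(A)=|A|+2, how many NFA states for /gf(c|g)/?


Syntax tree has 4 char leaf(s), 1 union(s), 0 star(s)
chars contribute 4×2 = 8; each union adds +2; each star adds +2
Total: 8 + 2 + 0 = 10 states


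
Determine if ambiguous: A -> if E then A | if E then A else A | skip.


dangling else: 'if E then if E then skip else skip' parses two ways
Ambiguous


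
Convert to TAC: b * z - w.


Break into single-operator statements:
t1 = b * z
t2 = t1 - w


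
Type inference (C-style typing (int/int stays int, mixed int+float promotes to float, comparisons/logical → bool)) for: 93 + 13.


Operand types: int + int
Rule: mixed int/float promotes to float; int/int stays int
Result type: int


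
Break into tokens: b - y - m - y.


Scan left to right, longest-match per lexeme
Tokens: ID(b), OP(-), ID(y), OP(-), ID(m), OP(-), ID(y)


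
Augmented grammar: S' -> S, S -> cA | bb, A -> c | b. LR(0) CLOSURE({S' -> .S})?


Start: S' -> .S
For each item with dot before a nonterminal B, add B -> .γ for every B-production
Closure: [S' -> .S, S -> .cA, S -> .bb]


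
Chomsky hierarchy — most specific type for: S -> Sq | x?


Left-linear: every RHS is a terminal or one nonterminal followed by a terminal
Classification: Type 3 (Regular)


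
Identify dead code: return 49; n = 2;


statement follows a return and is unreachable
Dead: 'n = 2'


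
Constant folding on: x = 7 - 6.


7 - 6 = 1 at compile time
Optimized: x = 1


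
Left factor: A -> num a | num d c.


Common prefix: 'num'
Factored: A -> num A', A' -> a | d c


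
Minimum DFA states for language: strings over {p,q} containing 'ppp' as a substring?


KMP-style automaton: 3 progress states + 1 absorbing accept = 4
Minimal DFA: 4 states


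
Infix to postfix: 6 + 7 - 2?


Left to right (same or higher precedence on left)
Postfix: 6 7 + 2 -


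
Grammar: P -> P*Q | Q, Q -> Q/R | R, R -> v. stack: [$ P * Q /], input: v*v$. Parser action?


no handle; shift 'v'
Action: shift


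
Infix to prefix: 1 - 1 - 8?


left-to-right (same/higher precedence on left): tree is (- (- 1 1) 8)
Prefix: - - 1 1 8


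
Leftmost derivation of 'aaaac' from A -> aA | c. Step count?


Derivation: A => aA => aaA => aaaA => aaaaA => aaaac
Steps: 5


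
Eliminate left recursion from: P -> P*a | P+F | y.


Left-recursive alternatives: P*a, P+F; non-recursive: y
Introduce P': P -> yP', P' -> *aP' | +FP' | ε


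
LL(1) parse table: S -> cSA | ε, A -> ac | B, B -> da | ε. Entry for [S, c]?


For [S, c]: 'c' ∈ FIRST(cSA)
Entry: S -> cSA


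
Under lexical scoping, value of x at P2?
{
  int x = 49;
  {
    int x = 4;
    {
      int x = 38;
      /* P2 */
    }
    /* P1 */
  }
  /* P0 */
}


x declared in the same block as P2
x = 38


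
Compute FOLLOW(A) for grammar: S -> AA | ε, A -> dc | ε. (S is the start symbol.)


$ ∈ FOLLOW(S). For each A -> αBβ: add FIRST(β)\{ε} to FOLLOW(B); if β nullable, add FOLLOW(A).
FOLLOW(A) = {$, d}


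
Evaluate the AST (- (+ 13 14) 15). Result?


Evaluate inner: (+ 13 14) = 27
Evaluate root: (- 27 15) = 12
Result: 12


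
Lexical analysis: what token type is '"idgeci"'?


Pattern: double-quoted sequence
Type: STRING_LITERAL


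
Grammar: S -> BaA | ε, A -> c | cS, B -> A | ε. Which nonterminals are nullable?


A nonterminal is nullable iff some alternative derives ε (directly, or every symbol in it is nullable)
Nullable: {B, S}


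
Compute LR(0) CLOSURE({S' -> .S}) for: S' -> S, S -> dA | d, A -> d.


Start: S' -> .S
For each item with dot before a nonterminal B, add B -> .γ for every B-production
Closure: [S' -> .S, S -> .dA, S -> .d]


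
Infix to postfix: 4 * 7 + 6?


Left to right (same or higher precedence on left)
Postfix: 4 7 * 6 +


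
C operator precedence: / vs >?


'/' is multiplicative (level 10); '>' is relational (level 7)
Higher level binds tighter
'/' has higher precedence than '>'


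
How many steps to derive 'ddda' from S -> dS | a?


Derivation: S => dS => ddS => dddS => ddda
Steps: 4


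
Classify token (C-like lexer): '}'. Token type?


Pattern: delimiter/punctuation
Type: PUNCTUATION


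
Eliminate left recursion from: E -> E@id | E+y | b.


Left-recursive alternatives: E@id, E+y; non-recursive: b
Introduce E': E -> bE', E' -> @idE' | +yE' | ε


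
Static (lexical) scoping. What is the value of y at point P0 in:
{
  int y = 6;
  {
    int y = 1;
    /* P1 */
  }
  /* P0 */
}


y declared in the same block as P0
y = 6


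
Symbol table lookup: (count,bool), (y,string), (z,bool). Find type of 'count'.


Lookup 'count' → type bool


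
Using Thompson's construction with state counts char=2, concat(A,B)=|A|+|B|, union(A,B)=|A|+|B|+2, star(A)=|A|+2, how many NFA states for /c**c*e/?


Syntax tree has 3 char leaf(s), 0 union(s), 3 star(s)
chars contribute 3×2 = 6; each union adds +2; each star adds +2
Total: 6 + 0 + 6 = 12 states


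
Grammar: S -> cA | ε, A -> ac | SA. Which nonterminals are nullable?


A nonterminal is nullable iff some alternative derives ε (directly, or every symbol in it is nullable)
Nullable: {S}


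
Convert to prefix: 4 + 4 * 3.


'*' binds tighter: tree is (+ 4 (* 4 3))
Prefix: + 4 * 4 3


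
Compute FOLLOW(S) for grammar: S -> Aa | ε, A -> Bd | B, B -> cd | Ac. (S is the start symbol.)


$ ∈ FOLLOW(S). For each A -> αBβ: add FIRST(β)\{ε} to FOLLOW(B); if β nullable, add FOLLOW(A).
FOLLOW(S) = {$}


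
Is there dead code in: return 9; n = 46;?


statement follows a return and is unreachable
Dead: 'n = 46'


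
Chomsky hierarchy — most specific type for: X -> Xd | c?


Left-linear: every RHS is a terminal or one nonterminal followed by a terminal
Classification: Type 3 (Regular)


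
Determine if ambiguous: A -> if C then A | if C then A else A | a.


dangling else: 'if C then if C then a else a' parses two ways
Ambiguous


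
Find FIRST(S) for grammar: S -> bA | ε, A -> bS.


Per alternative of S: FIRST(bA) = {b}; FIRST(ε) = {ε}
FIRST(S) = {b, ε}


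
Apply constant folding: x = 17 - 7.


17 - 7 = 10 at compile time
Optimized: x = 10


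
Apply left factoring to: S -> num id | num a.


Common prefix: 'num'
Factored: S -> num S', S' -> id | a


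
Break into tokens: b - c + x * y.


Scan left to right, longest-match per lexeme
Tokens: ID(b), OP(-), ID(c), OP(+), ID(x), OP(*), ID(y)


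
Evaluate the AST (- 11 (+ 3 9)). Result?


Evaluate inner: (+ 3 9) = 12
Evaluate root: (- 11 12) = -1
Result: -1


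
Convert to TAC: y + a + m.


Break into single-operator statements:
t1 = y + a
t2 = t1 + m


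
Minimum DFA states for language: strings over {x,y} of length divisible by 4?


Track length mod 4: states 0..3, accept at 0
Minimal DFA: 4 states


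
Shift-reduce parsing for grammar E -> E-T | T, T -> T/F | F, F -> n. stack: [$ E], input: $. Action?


start symbol E on stack, input exhausted
Action: accept


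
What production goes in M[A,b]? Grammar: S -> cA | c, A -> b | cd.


For [A, b]: 'b' ∈ FIRST(b)
Entry: A -> b


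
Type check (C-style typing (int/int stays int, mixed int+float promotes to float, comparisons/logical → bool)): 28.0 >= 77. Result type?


Operand types: float >= int
Rule: comparison yields bool
Result type: bool


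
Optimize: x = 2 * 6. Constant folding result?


2 * 6 = 12 at compile time
Optimized: x = 12


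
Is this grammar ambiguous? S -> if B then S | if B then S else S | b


dangling else: 'if B then if B then b else b' parses two ways
Ambiguous


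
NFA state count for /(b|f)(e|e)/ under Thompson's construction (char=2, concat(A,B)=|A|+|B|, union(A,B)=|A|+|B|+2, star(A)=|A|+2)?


Syntax tree has 4 char leaf(s), 2 union(s), 0 star(s)
chars contribute 4×2 = 8; each union adds +2; each star adds +2
Total: 8 + 4 + 0 = 12 states


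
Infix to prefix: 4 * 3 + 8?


left-to-right (same/higher precedence on left): tree is (+ (* 4 3) 8)
Prefix: + * 4 3 8


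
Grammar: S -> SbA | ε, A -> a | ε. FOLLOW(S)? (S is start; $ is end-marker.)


$ ∈ FOLLOW(S). For each A -> αBβ: add FIRST(β)\{ε} to FOLLOW(B); if β nullable, add FOLLOW(A).
FOLLOW(S) = {$, b}


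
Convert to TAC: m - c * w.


Break into single-operator statements:
t1 = c * w
t2 = m - t1


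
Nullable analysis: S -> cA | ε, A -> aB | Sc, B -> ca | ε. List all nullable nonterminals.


A nonterminal is nullable iff some alternative derives ε (directly, or every symbol in it is nullable)
Nullable: {B, S}


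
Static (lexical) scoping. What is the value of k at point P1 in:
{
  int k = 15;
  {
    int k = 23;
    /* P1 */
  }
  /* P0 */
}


k declared in the same block as P1
k = 23


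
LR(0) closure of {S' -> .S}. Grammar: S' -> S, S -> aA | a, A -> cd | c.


Start: S' -> .S
For each item with dot before a nonterminal B, add B -> .γ for every B-production
Closure: [S' -> .S, S -> .aA, S -> .a]


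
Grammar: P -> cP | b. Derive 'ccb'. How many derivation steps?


Derivation: P => cP => ccP => ccb
Steps: 3


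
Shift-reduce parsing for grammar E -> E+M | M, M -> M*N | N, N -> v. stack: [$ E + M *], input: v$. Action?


no handle; shift 'v'
Action: shift


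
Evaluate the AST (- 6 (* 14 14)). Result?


Evaluate inner: (* 14 14) = 196
Evaluate root: (- 6 196) = -190
Result: -190


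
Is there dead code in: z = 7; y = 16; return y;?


z is assigned but never read
Dead: 'z = 7'


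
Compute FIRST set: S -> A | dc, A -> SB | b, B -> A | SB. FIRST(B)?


Per alternative of B: FIRST(A) = {b, d}; FIRST(SB) = {b, d}
FIRST(B) = {b, d}


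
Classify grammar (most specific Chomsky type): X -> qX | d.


Right-linear: every RHS is a terminal or a terminal followed by one nonterminal
Classification: Type 3 (Regular)


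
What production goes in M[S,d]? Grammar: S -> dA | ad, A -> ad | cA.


For [S, d]: 'd' ∈ FIRST(dA)
Entry: S -> dA


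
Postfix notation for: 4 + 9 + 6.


Left to right (same or higher precedence on left)
Postfix: 4 9 + 6 +


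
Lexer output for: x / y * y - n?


Scan left to right, longest-match per lexeme
Tokens: ID(x), OP(/), ID(y), OP(*), ID(y), OP(-), ID(n)


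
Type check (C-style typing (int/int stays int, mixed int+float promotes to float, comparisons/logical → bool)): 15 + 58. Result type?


Operand types: int + int
Rule: mixed int/float promotes to float; int/int stays int
Result type: int


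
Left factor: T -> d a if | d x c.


Common prefix: 'd'
Factored: T -> d T', T' -> a if | x c


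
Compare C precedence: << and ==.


'<<' is shift (level 8); '==' is equality (level 6)
Higher level binds tighter
'<<' has higher precedence than '=='


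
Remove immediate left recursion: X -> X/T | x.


Left-recursive alternatives: X/T; non-recursive: x
Introduce X': X -> xX', X' -> /TX' | ε


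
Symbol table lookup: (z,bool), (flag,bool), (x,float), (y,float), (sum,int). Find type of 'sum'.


Lookup 'sum' → type int


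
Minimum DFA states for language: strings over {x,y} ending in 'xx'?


Track the longest suffix of input matching a prefix of 'xx': 3 classes (prefixes of length 0..2)
Minimal DFA: 3 states


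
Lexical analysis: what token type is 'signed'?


Pattern: reserved word
Type: KEYWORD


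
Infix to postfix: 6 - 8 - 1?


Left to right (same or higher precedence on left)
Postfix: 6 8 - 1 -


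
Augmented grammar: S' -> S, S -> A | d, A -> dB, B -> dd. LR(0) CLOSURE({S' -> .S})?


Start: S' -> .S
For each item with dot before a nonterminal B, add B -> .γ for every B-production
Closure: [S' -> .S, S -> .A, S -> .d, A -> .dB]


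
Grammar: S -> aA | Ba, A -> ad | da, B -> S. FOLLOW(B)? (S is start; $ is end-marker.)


$ ∈ FOLLOW(S). For each A -> αBβ: add FIRST(β)\{ε} to FOLLOW(B); if β nullable, add FOLLOW(A).
FOLLOW(B) = {a}


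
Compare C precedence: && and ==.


'==' is equality (level 6); '&&' is logical AND (level 2)
Higher level binds tighter
'==' has higher precedence than '&&'


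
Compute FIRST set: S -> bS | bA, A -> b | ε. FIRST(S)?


Per alternative of S: FIRST(bS) = {b}; FIRST(bA) = {b}
FIRST(S) = {b}


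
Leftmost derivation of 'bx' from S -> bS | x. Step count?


Derivation: S => bS => bx
Steps: 2


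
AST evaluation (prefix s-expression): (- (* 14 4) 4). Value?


Evaluate inner: (* 14 4) = 56
Evaluate root: (- 56 4) = 52
Result: 52


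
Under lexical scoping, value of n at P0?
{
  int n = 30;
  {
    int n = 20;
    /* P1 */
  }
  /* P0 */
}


n declared in the same block as P0
n = 30


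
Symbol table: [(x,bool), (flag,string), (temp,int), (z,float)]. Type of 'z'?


Lookup 'z' → type float


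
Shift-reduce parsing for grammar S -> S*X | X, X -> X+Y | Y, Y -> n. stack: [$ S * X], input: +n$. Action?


'+' can extend X; shift to build X -> X+Y
Action: shift


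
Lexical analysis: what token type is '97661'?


Pattern: digits only
Type: INTEGER_LITERAL


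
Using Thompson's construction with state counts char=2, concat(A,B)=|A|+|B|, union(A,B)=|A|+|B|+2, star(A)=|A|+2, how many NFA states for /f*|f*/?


Syntax tree has 2 char leaf(s), 1 union(s), 2 star(s)
chars contribute 2×2 = 4; each union adds +2; each star adds +2
Total: 4 + 2 + 4 = 10 states


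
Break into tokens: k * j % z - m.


Scan left to right, longest-match per lexeme
Tokens: ID(k), OP(*), ID(j), OP(%), ID(z), OP(-), ID(m)


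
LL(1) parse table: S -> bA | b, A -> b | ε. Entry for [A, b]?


For [A, b]: 'b' ∈ FIRST(b)
Entry: A -> b


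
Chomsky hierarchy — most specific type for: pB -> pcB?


LHS has context (more than one symbol) and |LHS| ≤ |RHS|
Classification: Type 1 (Context-Sensitive)


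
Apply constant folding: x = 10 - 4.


10 - 4 = 6 at compile time
Optimized: x = 6


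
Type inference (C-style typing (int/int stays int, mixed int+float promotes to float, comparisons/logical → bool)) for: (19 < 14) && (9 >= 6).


Operand types: bool && bool
Rule: logical operators take bool operands and yield bool
Result type: bool


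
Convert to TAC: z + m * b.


Break into single-operator statements:
t1 = m * b
t2 = z + t1


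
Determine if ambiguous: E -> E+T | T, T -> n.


precedence layered via separate nonterminal T: deterministic
Unambiguous


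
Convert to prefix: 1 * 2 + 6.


left-to-right (same/higher precedence on left): tree is (+ (* 1 2) 6)
Prefix: + * 1 2 6


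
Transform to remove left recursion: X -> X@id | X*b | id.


Left-recursive alternatives: X@id, X*b; non-recursive: id
Introduce X': X -> idX', X' -> @idX' | *bX' | ε


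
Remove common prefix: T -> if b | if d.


Common prefix: 'if'
Factored: T -> if T', T' -> b | d


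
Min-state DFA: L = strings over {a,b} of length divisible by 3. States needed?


Track length mod 3: states 0..2, accept at 0
Minimal DFA: 3 states


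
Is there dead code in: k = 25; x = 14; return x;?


k is assigned but never read
Dead: 'k = 25'


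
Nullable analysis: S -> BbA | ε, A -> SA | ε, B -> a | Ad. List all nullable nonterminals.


A nonterminal is nullable iff some alternative derives ε (directly, or every symbol in it is nullable)
Nullable: {A, S}


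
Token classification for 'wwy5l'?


Pattern: letter/underscore followed by alphanumerics, not a keyword
Type: IDENTIFIER


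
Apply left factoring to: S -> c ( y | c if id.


Common prefix: 'c'
Factored: S -> c S', S' -> ( y | if id


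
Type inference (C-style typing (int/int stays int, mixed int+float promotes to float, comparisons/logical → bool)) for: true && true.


Operand types: bool && bool
Rule: logical operators take bool operands and yield bool
Result type: bool


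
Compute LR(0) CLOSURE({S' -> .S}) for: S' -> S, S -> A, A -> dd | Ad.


Start: S' -> .S
For each item with dot before a nonterminal B, add B -> .γ for every B-production
Closure: [S' -> .S, S -> .A, A -> .dd, A -> .Ad]


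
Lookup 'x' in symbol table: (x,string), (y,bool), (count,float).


Lookup 'x' → type string


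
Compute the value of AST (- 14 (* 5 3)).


Evaluate inner: (* 5 3) = 15
Evaluate root: (- 14 15) = -1
Result: -1


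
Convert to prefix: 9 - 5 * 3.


'*' binds tighter: tree is (- 9 (* 5 3))
Prefix: - 9 * 5 3


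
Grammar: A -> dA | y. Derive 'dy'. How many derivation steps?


Derivation: A => dA => dy
Steps: 2


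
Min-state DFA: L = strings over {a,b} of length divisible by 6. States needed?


Track length mod 6: states 0..5, accept at 0
Minimal DFA: 6 states


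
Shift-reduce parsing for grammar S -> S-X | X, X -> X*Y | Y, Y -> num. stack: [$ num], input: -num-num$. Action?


'num' on top is the handle for Y -> num
Action: reduce (Y -> num)


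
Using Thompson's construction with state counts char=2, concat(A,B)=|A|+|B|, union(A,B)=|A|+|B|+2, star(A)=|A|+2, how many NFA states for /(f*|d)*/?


Syntax tree has 2 char leaf(s), 1 union(s), 2 star(s)
chars contribute 2×2 = 4; each union adds +2; each star adds +2
Total: 4 + 2 + 4 = 10 states


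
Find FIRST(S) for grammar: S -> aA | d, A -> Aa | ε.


Per alternative of S: FIRST(aA) = {a}; FIRST(d) = {d}
FIRST(S) = {a, d}


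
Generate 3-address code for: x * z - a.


Break into single-operator statements:
t1 = x * z
t2 = t1 - a


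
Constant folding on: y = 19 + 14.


19 + 14 = 33 at compile time
Optimized: y = 33


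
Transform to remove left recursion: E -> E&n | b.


Left-recursive alternatives: E&n; non-recursive: b
Introduce E': E -> bE', E' -> &nE' | ε


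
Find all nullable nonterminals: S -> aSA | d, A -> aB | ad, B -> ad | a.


A nonterminal is nullable iff some alternative derives ε (directly, or every symbol in it is nullable)
Nullable: {}


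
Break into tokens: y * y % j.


Scan left to right, longest-match per lexeme
Tokens: ID(y), OP(*), ID(y), OP(%), ID(j)


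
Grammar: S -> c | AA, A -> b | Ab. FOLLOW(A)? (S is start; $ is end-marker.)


$ ∈ FOLLOW(S). For each A -> αBβ: add FIRST(β)\{ε} to FOLLOW(B); if β nullable, add FOLLOW(A).
FOLLOW(A) = {$, b}


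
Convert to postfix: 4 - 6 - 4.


Left to right (same or higher precedence on left)
Postfix: 4 6 - 4 -


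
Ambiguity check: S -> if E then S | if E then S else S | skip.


dangling else: 'if E then if E then skip else skip' parses two ways
Ambiguous


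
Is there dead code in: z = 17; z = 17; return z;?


first assignment to z is overwritten before any read
Dead: 'z = 17'


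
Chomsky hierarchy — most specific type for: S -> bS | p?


Right-linear: every RHS is a terminal or a terminal followed by one nonterminal
Classification: Type 3 (Regular)


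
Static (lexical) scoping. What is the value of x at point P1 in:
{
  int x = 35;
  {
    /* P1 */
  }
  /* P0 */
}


P1's block does not declare x; resolves to the enclosing declaration at depth 0
x = 35


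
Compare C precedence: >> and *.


'*' is multiplicative (level 10); '>>' is shift (level 8)
Higher level binds tighter
'*' has higher precedence than '>>'


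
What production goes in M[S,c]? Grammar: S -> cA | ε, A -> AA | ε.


For [S, c]: 'c' ∈ FIRST(cA)
Entry: S -> cA


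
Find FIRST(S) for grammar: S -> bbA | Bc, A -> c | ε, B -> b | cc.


Per alternative of S: FIRST(bbA) = {b}; FIRST(Bc) = {b, c}
FIRST(S) = {b, c}


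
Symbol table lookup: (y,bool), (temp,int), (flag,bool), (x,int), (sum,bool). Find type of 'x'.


Lookup 'x' → type int


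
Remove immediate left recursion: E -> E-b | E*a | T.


Left-recursive alternatives: E-b, E*a; non-recursive: T
Introduce E': E -> TE', E' -> -bE' | *aE' | ε


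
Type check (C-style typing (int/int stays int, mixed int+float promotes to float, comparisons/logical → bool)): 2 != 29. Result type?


Operand types: int != int
Rule: comparison yields bool
Result type: bool


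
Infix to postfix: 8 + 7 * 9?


* has higher precedence, evaluate 7*9 first
Postfix: 8 7 9 * +


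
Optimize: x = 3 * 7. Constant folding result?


3 * 7 = 21 at compile time
Optimized: x = 21


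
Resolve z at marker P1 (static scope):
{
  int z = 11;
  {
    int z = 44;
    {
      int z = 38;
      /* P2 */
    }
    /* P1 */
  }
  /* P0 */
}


z declared in the same block as P1
z = 44


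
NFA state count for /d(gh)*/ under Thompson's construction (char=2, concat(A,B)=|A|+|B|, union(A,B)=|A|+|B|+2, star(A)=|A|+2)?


Syntax tree has 3 char leaf(s), 0 union(s), 1 star(s)
chars contribute 3×2 = 6; each union adds +2; each star adds +2
Total: 6 + 0 + 2 = 8 states


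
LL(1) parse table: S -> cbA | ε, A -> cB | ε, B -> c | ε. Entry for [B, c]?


For [B, c]: 'c' ∈ FIRST(c)
Entry: B -> c


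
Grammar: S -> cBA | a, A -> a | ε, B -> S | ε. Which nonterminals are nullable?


A nonterminal is nullable iff some alternative derives ε (directly, or every symbol in it is nullable)
Nullable: {A, B}


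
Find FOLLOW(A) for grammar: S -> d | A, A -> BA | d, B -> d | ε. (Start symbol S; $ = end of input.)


$ ∈ FOLLOW(S). For each A -> αBβ: add FIRST(β)\{ε} to FOLLOW(B); if β nullable, add FOLLOW(A).
FOLLOW(A) = {$}


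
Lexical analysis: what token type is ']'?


Pattern: delimiter/punctuation
Type: PUNCTUATION


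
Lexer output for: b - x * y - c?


Scan left to right, longest-match per lexeme
Tokens: ID(b), OP(-), ID(x), OP(*), ID(y), OP(-), ID(c)


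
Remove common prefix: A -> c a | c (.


Common prefix: 'c'
Factored: A -> c A', A' -> a | (


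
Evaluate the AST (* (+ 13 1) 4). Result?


Evaluate inner: (+ 13 1) = 14
Evaluate root: (* 14 4) = 56
Result: 56


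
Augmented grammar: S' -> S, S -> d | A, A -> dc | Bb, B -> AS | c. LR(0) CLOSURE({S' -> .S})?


Start: S' -> .S
For each item with dot before a nonterminal B, add B -> .γ for every B-production
Closure: [S' -> .S, S -> .d, S -> .A, A -> .dc, A -> .Bb, B -> .AS, B -> .c]


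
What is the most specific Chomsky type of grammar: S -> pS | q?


Right-linear: every RHS is a terminal or a terminal followed by one nonterminal
Classification: Type 3 (Regular)


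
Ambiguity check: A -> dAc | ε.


balanced d^n…c^n: each string has a unique parse
Unambiguous


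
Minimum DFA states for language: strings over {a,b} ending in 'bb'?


Track the longest suffix of input matching a prefix of 'bb': 3 classes (prefixes of length 0..2)
Minimal DFA: 3 states


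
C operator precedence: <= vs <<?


'<<' is shift (level 8); '<=' is relational (level 7)
Higher level binds tighter
'<<' has higher precedence than '<='


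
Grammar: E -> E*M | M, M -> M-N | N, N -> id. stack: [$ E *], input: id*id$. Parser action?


no handle ('E*' is not any RHS); shift 'id'
Action: shift


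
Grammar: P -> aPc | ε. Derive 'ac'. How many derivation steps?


Derivation: P => aPc => ac
Steps: 2


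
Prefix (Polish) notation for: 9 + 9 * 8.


'*' binds tighter: tree is (+ 9 (* 9 8))
Prefix: + 9 * 9 8


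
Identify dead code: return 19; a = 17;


statement follows a return and is unreachable
Dead: 'a = 17'


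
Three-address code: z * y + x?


Break into single-operator statements:
t1 = z * y
t2 = t1 + x


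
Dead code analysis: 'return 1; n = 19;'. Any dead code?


statement follows a return and is unreachable
Dead: 'n = 19'


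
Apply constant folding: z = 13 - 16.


13 - 16 = -3 at compile time
Optimized: z = -3


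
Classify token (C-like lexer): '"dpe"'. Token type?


Pattern: double-quoted sequence
Type: STRING_LITERAL


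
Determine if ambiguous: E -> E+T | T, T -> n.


precedence layered via separate nonterminal T: deterministic
Unambiguous


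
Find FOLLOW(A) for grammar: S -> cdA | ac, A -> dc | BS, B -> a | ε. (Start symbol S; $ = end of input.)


$ ∈ FOLLOW(S). For each A -> αBβ: add FIRST(β)\{ε} to FOLLOW(B); if β nullable, add FOLLOW(A).
FOLLOW(A) = {$}


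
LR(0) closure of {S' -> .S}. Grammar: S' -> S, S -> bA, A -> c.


Start: S' -> .S
For each item with dot before a nonterminal B, add B -> .γ for every B-production
Closure: [S' -> .S, S -> .bA]


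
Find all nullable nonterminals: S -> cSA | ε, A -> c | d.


A nonterminal is nullable iff some alternative derives ε (directly, or every symbol in it is nullable)
Nullable: {S}


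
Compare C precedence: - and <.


'-' is additive (level 9); '<' is relational (level 7)
Higher level binds tighter
'-' has higher precedence than '<'


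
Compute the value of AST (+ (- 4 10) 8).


Evaluate inner: (- 4 10) = -6
Evaluate root: (+ -6 8) = 2
Result: 2


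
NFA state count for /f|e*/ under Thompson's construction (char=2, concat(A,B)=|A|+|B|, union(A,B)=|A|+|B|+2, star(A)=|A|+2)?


Syntax tree has 2 char leaf(s), 1 union(s), 1 star(s)
chars contribute 2×2 = 4; each union adds +2; each star adds +2
Total: 4 + 2 + 2 = 8 states


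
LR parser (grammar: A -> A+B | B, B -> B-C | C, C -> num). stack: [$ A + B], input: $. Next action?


handle 'A+B' on top; lookahead ∈ FOLLOW(A) = {+, $}
Action: reduce (A -> A+B)


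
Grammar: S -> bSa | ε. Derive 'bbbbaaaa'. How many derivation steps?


Derivation: S => bSa => bbSaa => bbbSaaa => bbbbSaaaa => bbbbaaaa
Steps: 5


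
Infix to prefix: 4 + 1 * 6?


'*' binds tighter: tree is (+ 4 (* 1 6))
Prefix: + 4 * 1 6


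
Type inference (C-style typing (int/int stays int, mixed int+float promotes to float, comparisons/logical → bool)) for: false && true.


Operand types: bool && bool
Rule: logical operators take bool operands and yield bool
Result type: bool


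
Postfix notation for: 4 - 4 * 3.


* has higher precedence, evaluate 4*3 first
Postfix: 4 4 3 * -


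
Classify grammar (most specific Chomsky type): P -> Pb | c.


Left-linear: every RHS is a terminal or one nonterminal followed by a terminal
Classification: Type 3 (Regular)


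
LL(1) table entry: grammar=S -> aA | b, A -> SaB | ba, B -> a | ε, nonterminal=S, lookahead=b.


For [S, b]: 'b' ∈ FIRST(b)
Entry: S -> b


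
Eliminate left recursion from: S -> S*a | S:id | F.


Left-recursive alternatives: S*a, S:id; non-recursive: F
Introduce S': S -> FS', S' -> *aS' | :idS' | ε


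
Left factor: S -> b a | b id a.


Common prefix: 'b'
Factored: S -> b S', S' -> a | id a


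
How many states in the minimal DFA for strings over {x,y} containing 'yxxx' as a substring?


KMP-style automaton: 4 progress states + 1 absorbing accept = 5
Minimal DFA: 5 states


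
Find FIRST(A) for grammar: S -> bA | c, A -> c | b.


Per alternative of A: FIRST(c) = {c}; FIRST(b) = {b}
FIRST(A) = {b, c}


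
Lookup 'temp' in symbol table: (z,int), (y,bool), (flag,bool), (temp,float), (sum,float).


Lookup 'temp' → type float
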